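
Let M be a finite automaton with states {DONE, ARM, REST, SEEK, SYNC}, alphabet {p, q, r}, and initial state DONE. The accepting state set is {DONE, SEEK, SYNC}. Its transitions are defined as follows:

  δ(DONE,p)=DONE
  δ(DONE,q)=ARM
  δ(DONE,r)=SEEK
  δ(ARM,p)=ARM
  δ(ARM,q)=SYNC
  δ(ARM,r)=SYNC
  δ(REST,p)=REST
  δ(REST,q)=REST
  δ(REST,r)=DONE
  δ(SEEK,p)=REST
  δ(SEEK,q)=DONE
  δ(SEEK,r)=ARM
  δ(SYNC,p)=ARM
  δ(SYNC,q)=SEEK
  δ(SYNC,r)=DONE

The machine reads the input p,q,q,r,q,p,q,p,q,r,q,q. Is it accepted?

start at DONE
read 'p': DONE → DONE
read 'q': DONE → ARM
read 'q': ARM → SYNC
read 'r': SYNC → DONE
read 'q': DONE → ARM
read 'p': ARM → ARM
read 'q': ARM → SYNC
read 'p': SYNC → ARM
read 'q': ARM → SYNC
read 'r': SYNC → DONE
read 'q': DONE → ARM
read 'q': ARM → SYNC
End state SYNC is accepting.

Yes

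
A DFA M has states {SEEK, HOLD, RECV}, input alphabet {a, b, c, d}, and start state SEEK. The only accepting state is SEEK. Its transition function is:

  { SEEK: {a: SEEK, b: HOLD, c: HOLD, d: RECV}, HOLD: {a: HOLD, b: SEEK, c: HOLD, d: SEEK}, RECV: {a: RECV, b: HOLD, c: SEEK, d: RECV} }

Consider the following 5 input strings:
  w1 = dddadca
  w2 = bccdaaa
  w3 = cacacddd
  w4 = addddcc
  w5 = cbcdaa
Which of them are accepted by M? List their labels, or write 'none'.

w1, w2, w5

w1: Trace: SEEK -d-> RECV -d-> RECV -d-> RECV -a-> RECV -d-> RECV -c-> SEEK -a-> SEEK  → end SEEK, accepted
w2: Trace: SEEK -b-> HOLD -c-> HOLD -c-> HOLD -d-> SEEK -a-> SEEK -a-> SEEK -a-> SEEK  → end SEEK, accepted
w3: Trace: SEEK -c-> HOLD -a-> HOLD -c-> HOLD -a-> HOLD -c-> HOLD -d-> SEEK -d-> RECV -d-> RECV  → end RECV, rejected
w4: Trace: SEEK -a-> SEEK -d-> RECV -d-> RECV -d-> RECV -d-> RECV -c-> SEEK -c-> HOLD  → end HOLD, rejected
w5: Trace: SEEK -c-> HOLD -b-> SEEK -c-> HOLD -d-> SEEK -a-> SEEK -a-> SEEK  → end SEEK, accepted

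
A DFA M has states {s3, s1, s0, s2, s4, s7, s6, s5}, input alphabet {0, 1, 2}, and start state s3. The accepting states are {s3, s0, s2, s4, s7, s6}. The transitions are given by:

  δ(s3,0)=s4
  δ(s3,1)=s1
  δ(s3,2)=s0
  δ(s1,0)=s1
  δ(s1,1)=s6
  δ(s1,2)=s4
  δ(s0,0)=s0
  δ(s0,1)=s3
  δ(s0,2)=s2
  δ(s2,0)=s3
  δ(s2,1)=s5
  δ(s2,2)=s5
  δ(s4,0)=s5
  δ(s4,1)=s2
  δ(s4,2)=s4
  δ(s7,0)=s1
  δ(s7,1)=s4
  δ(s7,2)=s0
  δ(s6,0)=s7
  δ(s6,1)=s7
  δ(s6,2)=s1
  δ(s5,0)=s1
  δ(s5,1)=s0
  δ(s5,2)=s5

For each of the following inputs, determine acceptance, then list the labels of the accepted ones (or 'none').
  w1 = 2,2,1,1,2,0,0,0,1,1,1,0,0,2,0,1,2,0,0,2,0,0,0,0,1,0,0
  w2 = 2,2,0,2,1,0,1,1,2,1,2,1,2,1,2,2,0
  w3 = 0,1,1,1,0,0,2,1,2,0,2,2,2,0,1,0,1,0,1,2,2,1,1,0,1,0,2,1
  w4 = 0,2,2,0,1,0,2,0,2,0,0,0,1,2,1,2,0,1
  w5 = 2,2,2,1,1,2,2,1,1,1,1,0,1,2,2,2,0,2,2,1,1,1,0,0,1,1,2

w3, w4, w5

w1: s3 → s0 → s2 → s5 → s0 → s2 → s3 → s4 → s5 → s0 → s3 → s1 → s1 → s1 → s4 → s5 → s0 → s2 → s3 → s4 → s4 → s5 → s1 → s1 → s1 → s6 → s7 → s1  → end s1, rejected
w2: s3 → s0 → s2 → s3 → s0 → s3 → s4 → s2 → s5 → s5 → s0 → s2 → s5 → s5 → s0 → s2 → s5 → s1  → end s1, rejected
w3: s3 → s4 → s2 → s5 → s0 → s0 → s0 → s2 → s5 → s5 → s1 → s4 → s4 → s4 → s5 → s0 → s0 → s3 → s4 → s2 → s5 → s5 → s0 → s3 → s4 → s2 → s3 → s0 → s3  → end s3, accepted
w4: s3 → s4 → s4 → s4 → s5 → s0 → s0 → s2 → s3 → s0 → s0 → s0 → s0 → s3 → s0 → s3 → s0 → s0 → s3  → end s3, accepted
w5: s3 → s0 → s2 → s5 → s0 → s3 → s0 → s2 → s5 → s0 → s3 → s1 → s1 → s6 → s1 → s4 → s4 → s5 → s5 → s5 → s0 → s3 → s1 → s1 → s1 → s6 → s7 → s0  → end s0, accepted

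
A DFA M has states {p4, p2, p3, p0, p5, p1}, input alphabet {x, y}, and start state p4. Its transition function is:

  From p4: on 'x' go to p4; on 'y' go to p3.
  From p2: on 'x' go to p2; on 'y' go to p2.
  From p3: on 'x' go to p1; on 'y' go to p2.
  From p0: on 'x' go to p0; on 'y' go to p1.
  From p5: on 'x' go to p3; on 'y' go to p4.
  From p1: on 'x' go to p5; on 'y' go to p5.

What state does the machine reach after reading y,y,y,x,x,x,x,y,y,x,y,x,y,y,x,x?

start at p4
read 'y': p4 → p3
read 'y': p3 → p2
read 'y': p2 → p2
read 'x': p2 → p2
read 'x': p2 → p2
read 'x': p2 → p2
read 'x': p2 → p2
read 'y': p2 → p2
read 'y': p2 → p2
read 'x': p2 → p2
read 'y': p2 → p2
read 'x': p2 → p2
read 'y': p2 → p2
read 'y': p2 → p2
read 'x': p2 → p2
read 'x': p2 → p2

p2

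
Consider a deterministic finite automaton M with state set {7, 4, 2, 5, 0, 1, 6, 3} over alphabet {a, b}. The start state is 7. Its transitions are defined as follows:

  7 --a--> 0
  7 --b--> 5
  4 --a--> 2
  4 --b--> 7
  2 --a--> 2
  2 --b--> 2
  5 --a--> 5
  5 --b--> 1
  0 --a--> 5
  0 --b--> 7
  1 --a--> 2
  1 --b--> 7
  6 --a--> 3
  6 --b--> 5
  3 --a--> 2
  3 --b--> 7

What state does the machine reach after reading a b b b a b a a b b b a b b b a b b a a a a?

2

7 → 0 → 7 → 5 → 1 → 2 → 2 → 2 → 2 → 2 → 2 → 2 → 2 → 2 → 2 → 2 → 2 → 2 → 2 → 2 → 2 → 2 → 2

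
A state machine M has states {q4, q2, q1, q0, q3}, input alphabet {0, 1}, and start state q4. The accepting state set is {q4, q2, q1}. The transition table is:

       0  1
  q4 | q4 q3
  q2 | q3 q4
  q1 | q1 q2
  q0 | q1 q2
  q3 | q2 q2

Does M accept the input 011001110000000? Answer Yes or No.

q4 → q4 → q3 → q2 → q3 → q2 → q4 → q3 → q2 → q3 → q2 → q3 → q2 → q3 → q2 → q3
End state q3 is not accepting.

No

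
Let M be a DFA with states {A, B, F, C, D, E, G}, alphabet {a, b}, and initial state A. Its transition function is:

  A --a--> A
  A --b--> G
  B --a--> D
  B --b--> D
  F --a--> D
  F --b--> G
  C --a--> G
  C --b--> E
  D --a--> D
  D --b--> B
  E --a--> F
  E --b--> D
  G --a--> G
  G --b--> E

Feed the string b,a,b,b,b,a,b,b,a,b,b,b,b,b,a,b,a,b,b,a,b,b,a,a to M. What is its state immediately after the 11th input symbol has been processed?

D

A → G → G → E → D → B → D → B → D → D → B → D
After 11 symbols: D.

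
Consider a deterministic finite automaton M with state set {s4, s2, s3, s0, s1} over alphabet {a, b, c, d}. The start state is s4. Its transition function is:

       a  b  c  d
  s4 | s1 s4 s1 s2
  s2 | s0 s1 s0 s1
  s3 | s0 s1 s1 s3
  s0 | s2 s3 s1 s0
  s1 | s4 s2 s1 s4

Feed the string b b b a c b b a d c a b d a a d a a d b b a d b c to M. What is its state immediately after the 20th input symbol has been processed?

s2

start at s4
read 'b': s4 → s4
read 'b': s4 → s4
read 'b': s4 → s4
read 'a': s4 → s1
read 'c': s1 → s1
read 'b': s1 → s2
read 'b': s2 → s1
read 'a': s1 → s4
read 'd': s4 → s2
read 'c': s2 → s0
read 'a': s0 → s2
read 'b': s2 → s1
read 'd': s1 → s4
read 'a': s4 → s1
read 'a': s1 → s4
read 'd': s4 → s2
read 'a': s2 → s0
read 'a': s0 → s2
read 'd': s2 → s1
read 'b': s1 → s2
After 20 symbols: s2.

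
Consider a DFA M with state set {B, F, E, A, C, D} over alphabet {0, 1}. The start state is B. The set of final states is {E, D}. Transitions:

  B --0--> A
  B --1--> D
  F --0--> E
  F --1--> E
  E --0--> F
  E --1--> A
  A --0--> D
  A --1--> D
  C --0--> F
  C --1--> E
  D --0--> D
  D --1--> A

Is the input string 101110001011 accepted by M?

Yes

B → D → D → A → D → A → D → D → D → A → D → A → D
End state D is accepting.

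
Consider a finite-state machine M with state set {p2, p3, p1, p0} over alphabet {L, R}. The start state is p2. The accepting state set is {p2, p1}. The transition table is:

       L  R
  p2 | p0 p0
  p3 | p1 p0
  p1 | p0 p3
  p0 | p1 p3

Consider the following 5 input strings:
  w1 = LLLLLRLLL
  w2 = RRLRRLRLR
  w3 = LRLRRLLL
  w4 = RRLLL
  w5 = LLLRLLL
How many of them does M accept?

4

w1: Trace: p2 -L-> p0 -L-> p1 -L-> p0 -L-> p1 -L-> p0 -R-> p3 -L-> p1 -L-> p0 -L-> p1  → end p1, accepted
w2: Trace: p2 -R-> p0 -R-> p3 -L-> p1 -R-> p3 -R-> p0 -L-> p1 -R-> p3 -L-> p1 -R-> p3  → end p3, rejected
w3: Trace: p2 -L-> p0 -R-> p3 -L-> p1 -R-> p3 -R-> p0 -L-> p1 -L-> p0 -L-> p1  → end p1, accepted
w4: Trace: p2 -R-> p0 -R-> p3 -L-> p1 -L-> p0 -L-> p1  → end p1, accepted
w5: Trace: p2 -L-> p0 -L-> p1 -L-> p0 -R-> p3 -L-> p1 -L-> p0 -L-> p1  → end p1, accepted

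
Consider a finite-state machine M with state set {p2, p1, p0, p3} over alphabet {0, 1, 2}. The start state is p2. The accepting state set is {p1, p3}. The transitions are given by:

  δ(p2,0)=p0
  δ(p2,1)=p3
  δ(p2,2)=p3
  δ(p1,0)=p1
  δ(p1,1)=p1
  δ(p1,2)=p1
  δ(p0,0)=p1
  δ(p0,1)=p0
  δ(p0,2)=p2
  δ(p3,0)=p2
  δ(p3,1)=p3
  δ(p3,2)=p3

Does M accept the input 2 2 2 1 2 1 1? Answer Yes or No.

Trace: p2 -2-> p3 -2-> p3 -2-> p3 -1-> p3 -2-> p3 -1-> p3 -1-> p3
End state p3 is accepting.

Yes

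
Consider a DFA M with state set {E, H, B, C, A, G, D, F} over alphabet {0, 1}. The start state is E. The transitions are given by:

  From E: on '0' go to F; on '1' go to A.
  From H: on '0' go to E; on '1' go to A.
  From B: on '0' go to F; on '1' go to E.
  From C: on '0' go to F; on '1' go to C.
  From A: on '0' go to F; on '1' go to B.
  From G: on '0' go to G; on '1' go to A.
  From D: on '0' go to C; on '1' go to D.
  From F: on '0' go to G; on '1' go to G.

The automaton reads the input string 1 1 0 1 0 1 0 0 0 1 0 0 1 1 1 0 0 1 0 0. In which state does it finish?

G

Trace: E -1-> A -1-> B -0-> F -1-> G -0-> G -1-> A -0-> F -0-> G -0-> G -1-> A -0-> F -0-> G -1-> A -1-> B -1-> E -0-> F -0-> G -1-> A -0-> F -0-> G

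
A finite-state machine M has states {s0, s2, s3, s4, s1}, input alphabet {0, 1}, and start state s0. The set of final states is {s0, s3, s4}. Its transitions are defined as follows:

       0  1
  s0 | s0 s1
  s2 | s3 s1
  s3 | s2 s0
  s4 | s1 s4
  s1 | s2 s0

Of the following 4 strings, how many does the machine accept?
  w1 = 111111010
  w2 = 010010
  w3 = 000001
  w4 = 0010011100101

w1: s0 → s1 → s0 → s1 → s0 → s1 → s0 → s0 → s1 → s2  → end s2, rejected
w2: s0 → s0 → s1 → s2 → s3 → s0 → s0  → end s0, accepted
w3: s0 → s0 → s0 → s0 → s0 → s0 → s1  → end s1, rejected
w4: s0 → s0 → s0 → s1 → s2 → s3 → s0 → s1 → s0 → s0 → s0 → s1 → s2 → s1  → end s1, rejected

1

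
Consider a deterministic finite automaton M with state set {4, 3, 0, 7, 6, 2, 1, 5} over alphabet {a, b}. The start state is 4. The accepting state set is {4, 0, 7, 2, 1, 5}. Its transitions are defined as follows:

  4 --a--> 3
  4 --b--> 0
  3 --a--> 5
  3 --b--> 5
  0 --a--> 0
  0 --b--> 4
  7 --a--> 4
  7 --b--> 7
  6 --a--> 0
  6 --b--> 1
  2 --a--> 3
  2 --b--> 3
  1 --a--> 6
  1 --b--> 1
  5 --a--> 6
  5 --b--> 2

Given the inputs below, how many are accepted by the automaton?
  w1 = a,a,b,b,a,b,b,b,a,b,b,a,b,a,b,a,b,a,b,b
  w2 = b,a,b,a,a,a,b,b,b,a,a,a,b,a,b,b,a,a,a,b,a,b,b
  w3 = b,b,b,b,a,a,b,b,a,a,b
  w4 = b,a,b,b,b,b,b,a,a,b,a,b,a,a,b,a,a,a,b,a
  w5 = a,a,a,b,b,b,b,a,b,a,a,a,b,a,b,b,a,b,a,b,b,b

4

w1: 4 → 3 → 5 → 2 → 3 → 5 → 2 → 3 → 5 → 6 → 1 → 1 → 6 → 1 → 6 → 1 → 6 → 1 → 6 → 1 → 1  → end 1, accepted
w2: 4 → 0 → 0 → 4 → 3 → 5 → 6 → 1 → 1 → 1 → 6 → 0 → 0 → 4 → 3 → 5 → 2 → 3 → 5 → 6 → 1 → 6 → 1 → 1  → end 1, accepted
w3: 4 → 0 → 4 → 0 → 4 → 3 → 5 → 2 → 3 → 5 → 6 → 1  → end 1, accepted
w4: 4 → 0 → 0 → 4 → 0 → 4 → 0 → 4 → 3 → 5 → 2 → 3 → 5 → 6 → 0 → 4 → 3 → 5 → 6 → 1 → 6  → end 6, rejected
w5: 4 → 3 → 5 → 6 → 1 → 1 → 1 → 1 → 6 → 1 → 6 → 0 → 0 → 4 → 3 → 5 → 2 → 3 → 5 → 6 → 1 → 1 → 1  → end 1, accepted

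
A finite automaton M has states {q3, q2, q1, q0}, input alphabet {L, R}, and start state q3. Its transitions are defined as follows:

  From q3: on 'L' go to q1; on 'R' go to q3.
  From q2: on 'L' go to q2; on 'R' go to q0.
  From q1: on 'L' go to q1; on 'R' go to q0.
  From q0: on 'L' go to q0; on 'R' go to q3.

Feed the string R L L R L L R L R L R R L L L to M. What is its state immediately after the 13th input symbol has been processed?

Trace: q3 -R-> q3 -L-> q1 -L-> q1 -R-> q0 -L-> q0 -L-> q0 -R-> q3 -L-> q1 -R-> q0 -L-> q0 -R-> q3 -R-> q3 -L-> q1
After 13 symbols: q1.

q1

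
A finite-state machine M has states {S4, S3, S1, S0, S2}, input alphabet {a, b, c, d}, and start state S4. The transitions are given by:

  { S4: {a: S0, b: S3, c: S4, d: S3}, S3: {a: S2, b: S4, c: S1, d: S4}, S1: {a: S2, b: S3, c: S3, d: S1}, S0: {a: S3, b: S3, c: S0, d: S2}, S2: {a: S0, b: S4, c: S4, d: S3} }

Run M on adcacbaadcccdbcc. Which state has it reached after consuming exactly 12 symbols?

S4

start at S4
read 'a': S4 → S0
read 'd': S0 → S2
read 'c': S2 → S4
read 'a': S4 → S0
read 'c': S0 → S0
read 'b': S0 → S3
read 'a': S3 → S2
read 'a': S2 → S0
read 'd': S0 → S2
read 'c': S2 → S4
read 'c': S4 → S4
read 'c': S4 → S4
After 12 symbols: S4.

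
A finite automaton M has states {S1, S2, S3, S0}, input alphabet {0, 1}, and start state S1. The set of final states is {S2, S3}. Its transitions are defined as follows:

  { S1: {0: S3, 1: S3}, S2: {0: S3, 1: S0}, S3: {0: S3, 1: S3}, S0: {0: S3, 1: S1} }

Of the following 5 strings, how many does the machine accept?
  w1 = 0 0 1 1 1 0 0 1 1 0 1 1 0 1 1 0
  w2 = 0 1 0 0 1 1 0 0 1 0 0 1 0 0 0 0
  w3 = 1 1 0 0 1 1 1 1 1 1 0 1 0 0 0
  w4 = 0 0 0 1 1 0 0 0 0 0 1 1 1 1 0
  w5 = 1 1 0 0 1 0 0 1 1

5

w1:
  start at S1
  read '0': S1 → S3
  read '0': S3 → S3
  read '1': S3 → S3
  read '1': S3 → S3
  read '1': S3 → S3
  read '0': S3 → S3
  read '0': S3 → S3
  read '1': S3 → S3
  read '1': S3 → S3
  read '0': S3 → S3
  read '1': S3 → S3
  read '1': S3 → S3
  read '0': S3 → S3
  read '1': S3 → S3
  read '1': S3 → S3
  read '0': S3 → S3
  end S3, accepted
w2:
  start at S1
  read '0': S1 → S3
  read '1': S3 → S3
  read '0': S3 → S3
  read '0': S3 → S3
  read '1': S3 → S3
  read '1': S3 → S3
  read '0': S3 → S3
  read '0': S3 → S3
  read '1': S3 → S3
  read '0': S3 → S3
  read '0': S3 → S3
  read '1': S3 → S3
  read '0': S3 → S3
  read '0': S3 → S3
  read '0': S3 → S3
  read '0': S3 → S3
  end S3, accepted
w3:
  start at S1
  read '1': S1 → S3
  read '1': S3 → S3
  read '0': S3 → S3
  read '0': S3 → S3
  read '1': S3 → S3
  read '1': S3 → S3
  read '1': S3 → S3
  read '1': S3 → S3
  read '1': S3 → S3
  read '1': S3 → S3
  read '0': S3 → S3
  read '1': S3 → S3
  read '0': S3 → S3
  read '0': S3 → S3
  read '0': S3 → S3
  end S3, accepted
w4:
  start at S1
  read '0': S1 → S3
  read '0': S3 → S3
  read '0': S3 → S3
  read '1': S3 → S3
  read '1': S3 → S3
  read '0': S3 → S3
  read '0': S3 → S3
  read '0': S3 → S3
  read '0': S3 → S3
  read '0': S3 → S3
  read '1': S3 → S3
  read '1': S3 → S3
  read '1': S3 → S3
  read '1': S3 → S3
  read '0': S3 → S3
  end S3, accepted
w5:
  start at S1
  read '1': S1 → S3
  read '1': S3 → S3
  read '0': S3 → S3
  read '0': S3 → S3
  read '1': S3 → S3
  read '0': S3 → S3
  read '0': S3 → S3
  read '1': S3 → S3
  read '1': S3 → S3
  end S3, accepted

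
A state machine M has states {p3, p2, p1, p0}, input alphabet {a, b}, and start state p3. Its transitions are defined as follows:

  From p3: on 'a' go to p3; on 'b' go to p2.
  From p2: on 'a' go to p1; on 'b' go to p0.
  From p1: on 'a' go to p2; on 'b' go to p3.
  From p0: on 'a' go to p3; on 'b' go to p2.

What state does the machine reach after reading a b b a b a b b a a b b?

p2

start at p3
read 'a': p3 → p3
read 'b': p3 → p2
read 'b': p2 → p0
read 'a': p0 → p3
read 'b': p3 → p2
read 'a': p2 → p1
read 'b': p1 → p3
read 'b': p3 → p2
read 'a': p2 → p1
read 'a': p1 → p2
read 'b': p2 → p0
read 'b': p0 → p2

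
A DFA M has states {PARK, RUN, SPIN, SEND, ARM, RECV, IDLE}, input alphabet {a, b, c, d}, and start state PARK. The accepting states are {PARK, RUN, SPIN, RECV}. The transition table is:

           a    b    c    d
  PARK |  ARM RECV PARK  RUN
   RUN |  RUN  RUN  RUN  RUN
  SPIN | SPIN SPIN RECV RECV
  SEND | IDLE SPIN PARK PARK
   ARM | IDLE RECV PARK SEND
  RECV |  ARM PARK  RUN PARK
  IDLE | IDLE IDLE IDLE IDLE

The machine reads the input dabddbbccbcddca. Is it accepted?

Yes

Trace: PARK -d-> RUN -a-> RUN -b-> RUN -d-> RUN -d-> RUN -b-> RUN -b-> RUN -c-> RUN -c-> RUN -b-> RUN -c-> RUN -d-> RUN -d-> RUN -c-> RUN -a-> RUN
End state RUN is accepting.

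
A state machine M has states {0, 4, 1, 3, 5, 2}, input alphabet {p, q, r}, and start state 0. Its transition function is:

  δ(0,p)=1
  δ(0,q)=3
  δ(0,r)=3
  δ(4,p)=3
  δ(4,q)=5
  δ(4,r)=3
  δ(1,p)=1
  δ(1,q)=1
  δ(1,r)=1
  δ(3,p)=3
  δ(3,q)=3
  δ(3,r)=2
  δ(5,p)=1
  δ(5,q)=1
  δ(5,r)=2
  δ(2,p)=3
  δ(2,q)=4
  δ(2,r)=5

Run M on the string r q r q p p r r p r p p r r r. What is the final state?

Trace: 0 -r-> 3 -q-> 3 -r-> 2 -q-> 4 -p-> 3 -p-> 3 -r-> 2 -r-> 5 -p-> 1 -r-> 1 -p-> 1 -p-> 1 -r-> 1 -r-> 1 -r-> 1

1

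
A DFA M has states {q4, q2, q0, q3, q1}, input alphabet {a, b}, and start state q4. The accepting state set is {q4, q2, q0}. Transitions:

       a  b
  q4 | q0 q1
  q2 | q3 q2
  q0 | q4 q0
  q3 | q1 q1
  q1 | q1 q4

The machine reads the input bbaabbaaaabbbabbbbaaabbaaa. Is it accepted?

q4 → q1 → q4 → q0 → q4 → q1 → q4 → q0 → q4 → q0 → q4 → q1 → q4 → q1 → q1 → q4 → q1 → q4 → q1 → q1 → q1 → q1 → q4 → q1 → q1 → q1 → q1
End state q1 is not accepting.

No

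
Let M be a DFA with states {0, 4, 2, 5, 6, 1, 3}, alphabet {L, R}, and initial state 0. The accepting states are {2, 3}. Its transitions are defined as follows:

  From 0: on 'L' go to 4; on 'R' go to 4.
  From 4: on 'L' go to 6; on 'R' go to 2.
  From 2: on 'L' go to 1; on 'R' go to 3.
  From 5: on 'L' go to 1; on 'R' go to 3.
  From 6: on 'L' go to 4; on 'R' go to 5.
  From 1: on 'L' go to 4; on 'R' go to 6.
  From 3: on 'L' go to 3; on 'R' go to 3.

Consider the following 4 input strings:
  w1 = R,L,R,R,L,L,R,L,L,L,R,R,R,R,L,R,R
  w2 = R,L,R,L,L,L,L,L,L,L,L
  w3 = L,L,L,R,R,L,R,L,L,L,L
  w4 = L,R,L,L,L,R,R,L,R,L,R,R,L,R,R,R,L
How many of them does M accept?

w1: 0 → 4 → 6 → 5 → 3 → 3 → 3 → 3 → 3 → 3 → 3 → 3 → 3 → 3 → 3 → 3 → 3 → 3  → end 3, accepted
w2: 0 → 4 → 6 → 5 → 1 → 4 → 6 → 4 → 6 → 4 → 6 → 4  → end 4, rejected
w3: 0 → 4 → 6 → 4 → 2 → 3 → 3 → 3 → 3 → 3 → 3 → 3  → end 3, accepted
w4: 0 → 4 → 2 → 1 → 4 → 6 → 5 → 3 → 3 → 3 → 3 → 3 → 3 → 3 → 3 → 3 → 3 → 3  → end 3, accepted

3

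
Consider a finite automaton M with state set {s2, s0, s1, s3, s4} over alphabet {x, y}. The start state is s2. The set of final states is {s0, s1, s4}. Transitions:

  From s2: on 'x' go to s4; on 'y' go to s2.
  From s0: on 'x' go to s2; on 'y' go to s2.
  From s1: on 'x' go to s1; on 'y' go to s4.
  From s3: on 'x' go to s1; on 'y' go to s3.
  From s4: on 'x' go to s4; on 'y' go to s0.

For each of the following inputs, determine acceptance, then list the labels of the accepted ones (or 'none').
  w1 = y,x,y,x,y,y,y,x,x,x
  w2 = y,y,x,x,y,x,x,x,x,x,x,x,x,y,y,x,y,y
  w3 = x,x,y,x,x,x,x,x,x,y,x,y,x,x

w1, w3

w1:
  start at s2
  read 'y': s2 → s2
  read 'x': s2 → s4
  read 'y': s4 → s0
  read 'x': s0 → s2
  read 'y': s2 → s2
  read 'y': s2 → s2
  read 'y': s2 → s2
  read 'x': s2 → s4
  read 'x': s4 → s4
  read 'x': s4 → s4
  end s4, accepted
w2:
  start at s2
  read 'y': s2 → s2
  read 'y': s2 → s2
  read 'x': s2 → s4
  read 'x': s4 → s4
  read 'y': s4 → s0
  read 'x': s0 → s2
  read 'x': s2 → s4
  read 'x': s4 → s4
  read 'x': s4 → s4
  read 'x': s4 → s4
  read 'x': s4 → s4
  read 'x': s4 → s4
  read 'x': s4 → s4
  read 'y': s4 → s0
  read 'y': s0 → s2
  read 'x': s2 → s4
  read 'y': s4 → s0
  read 'y': s0 → s2
  end s2, rejected
w3:
  start at s2
  read 'x': s2 → s4
  read 'x': s4 → s4
  read 'y': s4 → s0
  read 'x': s0 → s2
  read 'x': s2 → s4
  read 'x': s4 → s4
  read 'x': s4 → s4
  read 'x': s4 → s4
  read 'x': s4 → s4
  read 'y': s4 → s0
  read 'x': s0 → s2
  read 'y': s2 → s2
  read 'x': s2 → s4
  read 'x': s4 → s4
  end s4, accepted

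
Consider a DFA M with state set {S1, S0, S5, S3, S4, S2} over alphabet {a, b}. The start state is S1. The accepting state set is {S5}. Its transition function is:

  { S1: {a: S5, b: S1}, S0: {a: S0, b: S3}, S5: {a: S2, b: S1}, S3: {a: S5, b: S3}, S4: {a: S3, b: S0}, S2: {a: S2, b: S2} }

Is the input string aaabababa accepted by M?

S1 → S5 → S2 → S2 → S2 → S2 → S2 → S2 → S2 → S2
End state S2 is not accepting.

No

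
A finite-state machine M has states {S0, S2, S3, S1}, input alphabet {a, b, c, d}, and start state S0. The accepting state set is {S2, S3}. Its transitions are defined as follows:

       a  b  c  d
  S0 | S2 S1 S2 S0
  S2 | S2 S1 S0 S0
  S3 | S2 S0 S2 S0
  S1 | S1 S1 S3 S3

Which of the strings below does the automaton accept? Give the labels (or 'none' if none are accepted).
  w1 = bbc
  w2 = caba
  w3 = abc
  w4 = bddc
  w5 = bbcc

w1: Trace: S0 -b-> S1 -b-> S1 -c-> S3  → end S3, accepted
w2: Trace: S0 -c-> S2 -a-> S2 -b-> S1 -a-> S1  → end S1, rejected
w3: Trace: S0 -a-> S2 -b-> S1 -c-> S3  → end S3, accepted
w4: Trace: S0 -b-> S1 -d-> S3 -d-> S0 -c-> S2  → end S2, accepted
w5: Trace: S0 -b-> S1 -b-> S1 -c-> S3 -c-> S2  → end S2, accepted

w1, w3, w4, w5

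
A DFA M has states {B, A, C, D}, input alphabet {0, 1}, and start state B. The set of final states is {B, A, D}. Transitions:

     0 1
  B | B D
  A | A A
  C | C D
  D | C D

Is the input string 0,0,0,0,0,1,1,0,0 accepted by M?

No

B → B → B → B → B → B → D → D → C → C
End state C is not accepting.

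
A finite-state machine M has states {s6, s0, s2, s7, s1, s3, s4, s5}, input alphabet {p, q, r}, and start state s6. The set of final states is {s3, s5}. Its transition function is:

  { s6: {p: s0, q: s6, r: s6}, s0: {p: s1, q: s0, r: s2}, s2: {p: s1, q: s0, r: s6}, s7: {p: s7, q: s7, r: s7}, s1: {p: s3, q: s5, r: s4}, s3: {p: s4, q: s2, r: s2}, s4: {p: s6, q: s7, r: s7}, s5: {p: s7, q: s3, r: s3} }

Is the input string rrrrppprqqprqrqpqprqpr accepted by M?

s6 → s6 → s6 → s6 → s6 → s0 → s1 → s3 → s2 → s0 → s0 → s1 → s4 → s7 → s7 → s7 → s7 → s7 → s7 → s7 → s7 → s7 → s7
End state s7 is not accepting.

No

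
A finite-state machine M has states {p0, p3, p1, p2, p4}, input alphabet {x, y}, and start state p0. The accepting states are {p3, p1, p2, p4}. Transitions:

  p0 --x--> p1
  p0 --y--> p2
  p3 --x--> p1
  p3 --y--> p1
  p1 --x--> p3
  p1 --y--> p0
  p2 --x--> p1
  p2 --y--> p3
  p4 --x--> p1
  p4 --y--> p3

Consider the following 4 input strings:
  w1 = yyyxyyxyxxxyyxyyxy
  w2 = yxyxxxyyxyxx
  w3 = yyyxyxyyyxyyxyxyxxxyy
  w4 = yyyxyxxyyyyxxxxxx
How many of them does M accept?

3

w1:
  start at p0
  read 'y': p0 → p2
  read 'y': p2 → p3
  read 'y': p3 → p1
  read 'x': p1 → p3
  read 'y': p3 → p1
  read 'y': p1 → p0
  read 'x': p0 → p1
  read 'y': p1 → p0
  read 'x': p0 → p1
  read 'x': p1 → p3
  read 'x': p3 → p1
  read 'y': p1 → p0
  read 'y': p0 → p2
  read 'x': p2 → p1
  read 'y': p1 → p0
  read 'y': p0 → p2
  read 'x': p2 → p1
  read 'y': p1 → p0
  end p0, rejected
w2:
  start at p0
  read 'y': p0 → p2
  read 'x': p2 → p1
  read 'y': p1 → p0
  read 'x': p0 → p1
  read 'x': p1 → p3
  read 'x': p3 → p1
  read 'y': p1 → p0
  read 'y': p0 → p2
  read 'x': p2 → p1
  read 'y': p1 → p0
  read 'x': p0 → p1
  read 'x': p1 → p3
  end p3, accepted
w3:
  start at p0
  read 'y': p0 → p2
  read 'y': p2 → p3
  read 'y': p3 → p1
  read 'x': p1 → p3
  read 'y': p3 → p1
  read 'x': p1 → p3
  read 'y': p3 → p1
  read 'y': p1 → p0
  read 'y': p0 → p2
  read 'x': p2 → p1
  read 'y': p1 → p0
  read 'y': p0 → p2
  read 'x': p2 → p1
  read 'y': p1 → p0
  read 'x': p0 → p1
  read 'y': p1 → p0
  read 'x': p0 → p1
  read 'x': p1 → p3
  read 'x': p3 → p1
  read 'y': p1 → p0
  read 'y': p0 → p2
  end p2, accepted
w4:
  start at p0
  read 'y': p0 → p2
  read 'y': p2 → p3
  read 'y': p3 → p1
  read 'x': p1 → p3
  read 'y': p3 → p1
  read 'x': p1 → p3
  read 'x': p3 → p1
  read 'y': p1 → p0
  read 'y': p0 → p2
  read 'y': p2 → p3
  read 'y': p3 → p1
  read 'x': p1 → p3
  read 'x': p3 → p1
  read 'x': p1 → p3
  read 'x': p3 → p1
  read 'x': p1 → p3
  read 'x': p3 → p1
  end p1, accepted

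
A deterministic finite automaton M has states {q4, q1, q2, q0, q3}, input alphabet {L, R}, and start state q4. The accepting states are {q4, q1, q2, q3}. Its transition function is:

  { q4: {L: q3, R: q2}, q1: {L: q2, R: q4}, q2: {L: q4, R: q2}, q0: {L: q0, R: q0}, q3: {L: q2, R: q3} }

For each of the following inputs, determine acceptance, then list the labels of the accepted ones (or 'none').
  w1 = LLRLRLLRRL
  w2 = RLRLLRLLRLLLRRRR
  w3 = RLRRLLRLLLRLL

w1, w2, w3

w1:
  start at q4
  read 'L': q4 → q3
  read 'L': q3 → q2
  read 'R': q2 → q2
  read 'L': q2 → q4
  read 'R': q4 → q2
  read 'L': q2 → q4
  read 'L': q4 → q3
  read 'R': q3 → q3
  read 'R': q3 → q3
  read 'L': q3 → q2
  end q2, accepted
w2:
  start at q4
  read 'R': q4 → q2
  read 'L': q2 → q4
  read 'R': q4 → q2
  read 'L': q2 → q4
  read 'L': q4 → q3
  read 'R': q3 → q3
  read 'L': q3 → q2
  read 'L': q2 → q4
  read 'R': q4 → q2
  read 'L': q2 → q4
  read 'L': q4 → q3
  read 'L': q3 → q2
  read 'R': q2 → q2
  read 'R': q2 → q2
  read 'R': q2 → q2
  read 'R': q2 → q2
  end q2, accepted
w3:
  start at q4
  read 'R': q4 → q2
  read 'L': q2 → q4
  read 'R': q4 → q2
  read 'R': q2 → q2
  read 'L': q2 → q4
  read 'L': q4 → q3
  read 'R': q3 → q3
  read 'L': q3 → q2
  read 'L': q2 → q4
  read 'L': q4 → q3
  read 'R': q3 → q3
  read 'L': q3 → q2
  read 'L': q2 → q4
  end q4, accepted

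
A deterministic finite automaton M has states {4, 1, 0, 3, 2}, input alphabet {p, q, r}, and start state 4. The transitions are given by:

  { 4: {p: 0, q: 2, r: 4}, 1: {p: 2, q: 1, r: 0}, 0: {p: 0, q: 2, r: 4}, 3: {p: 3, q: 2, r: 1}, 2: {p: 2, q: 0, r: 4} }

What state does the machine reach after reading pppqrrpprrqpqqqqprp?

4 → 0 → 0 → 0 → 2 → 4 → 4 → 0 → 0 → 4 → 4 → 2 → 2 → 0 → 2 → 0 → 2 → 2 → 4 → 0

0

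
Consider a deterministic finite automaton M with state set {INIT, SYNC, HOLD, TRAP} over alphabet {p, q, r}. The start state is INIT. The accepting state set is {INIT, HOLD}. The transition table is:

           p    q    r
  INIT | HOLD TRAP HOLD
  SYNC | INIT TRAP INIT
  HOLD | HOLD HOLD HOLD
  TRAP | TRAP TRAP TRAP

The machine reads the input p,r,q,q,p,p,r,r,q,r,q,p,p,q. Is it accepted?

Yes

start at INIT
read 'p': INIT → HOLD
read 'r': HOLD → HOLD
read 'q': HOLD → HOLD
read 'q': HOLD → HOLD
read 'p': HOLD → HOLD
read 'p': HOLD → HOLD
read 'r': HOLD → HOLD
read 'r': HOLD → HOLD
read 'q': HOLD → HOLD
read 'r': HOLD → HOLD
read 'q': HOLD → HOLD
read 'p': HOLD → HOLD
read 'p': HOLD → HOLD
read 'q': HOLD → HOLD
End state HOLD is accepting.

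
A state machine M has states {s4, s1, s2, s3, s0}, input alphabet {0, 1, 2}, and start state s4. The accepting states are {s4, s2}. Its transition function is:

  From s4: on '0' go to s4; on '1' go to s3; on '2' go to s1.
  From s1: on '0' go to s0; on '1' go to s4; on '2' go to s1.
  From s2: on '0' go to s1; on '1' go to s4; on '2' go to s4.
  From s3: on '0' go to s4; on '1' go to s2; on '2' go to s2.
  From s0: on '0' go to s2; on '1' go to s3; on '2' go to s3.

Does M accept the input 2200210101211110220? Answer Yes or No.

No

start at s4
read '2': s4 → s1
read '2': s1 → s1
read '0': s1 → s0
read '0': s0 → s2
read '2': s2 → s4
read '1': s4 → s3
read '0': s3 → s4
read '1': s4 → s3
read '0': s3 → s4
read '1': s4 → s3
read '2': s3 → s2
read '1': s2 → s4
read '1': s4 → s3
read '1': s3 → s2
read '1': s2 → s4
read '0': s4 → s4
read '2': s4 → s1
read '2': s1 → s1
read '0': s1 → s0
End state s0 is not accepting.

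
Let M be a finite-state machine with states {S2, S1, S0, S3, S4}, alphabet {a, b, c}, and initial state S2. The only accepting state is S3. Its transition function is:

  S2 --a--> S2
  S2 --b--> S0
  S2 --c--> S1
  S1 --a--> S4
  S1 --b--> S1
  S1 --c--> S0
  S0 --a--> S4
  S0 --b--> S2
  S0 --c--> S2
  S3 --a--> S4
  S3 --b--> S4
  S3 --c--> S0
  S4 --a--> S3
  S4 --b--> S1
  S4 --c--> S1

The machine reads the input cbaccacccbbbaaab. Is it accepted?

No

Trace: S2 -c-> S1 -b-> S1 -a-> S4 -c-> S1 -c-> S0 -a-> S4 -c-> S1 -c-> S0 -c-> S2 -b-> S0 -b-> S2 -b-> S0 -a-> S4 -a-> S3 -a-> S4 -b-> S1
End state S1 is not accepting.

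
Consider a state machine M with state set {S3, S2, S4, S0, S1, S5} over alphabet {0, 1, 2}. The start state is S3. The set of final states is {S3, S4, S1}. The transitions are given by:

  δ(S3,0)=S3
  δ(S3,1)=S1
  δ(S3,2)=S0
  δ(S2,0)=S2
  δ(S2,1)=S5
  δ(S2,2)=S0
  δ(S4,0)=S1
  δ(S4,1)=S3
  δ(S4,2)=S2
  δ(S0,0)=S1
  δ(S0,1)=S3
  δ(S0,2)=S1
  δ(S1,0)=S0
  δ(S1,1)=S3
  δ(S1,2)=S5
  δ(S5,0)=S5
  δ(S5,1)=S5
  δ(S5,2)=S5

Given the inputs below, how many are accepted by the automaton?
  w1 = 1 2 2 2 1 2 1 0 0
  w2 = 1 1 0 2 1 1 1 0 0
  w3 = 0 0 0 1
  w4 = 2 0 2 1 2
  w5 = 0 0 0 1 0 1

3

w1: Trace: S3 -1-> S1 -2-> S5 -2-> S5 -2-> S5 -1-> S5 -2-> S5 -1-> S5 -0-> S5 -0-> S5  → end S5, rejected
w2: Trace: S3 -1-> S1 -1-> S3 -0-> S3 -2-> S0 -1-> S3 -1-> S1 -1-> S3 -0-> S3 -0-> S3  → end S3, accepted
w3: Trace: S3 -0-> S3 -0-> S3 -0-> S3 -1-> S1  → end S1, accepted
w4: Trace: S3 -2-> S0 -0-> S1 -2-> S5 -1-> S5 -2-> S5  → end S5, rejected
w5: Trace: S3 -0-> S3 -0-> S3 -0-> S3 -1-> S1 -0-> S0 -1-> S3  → end S3, accepted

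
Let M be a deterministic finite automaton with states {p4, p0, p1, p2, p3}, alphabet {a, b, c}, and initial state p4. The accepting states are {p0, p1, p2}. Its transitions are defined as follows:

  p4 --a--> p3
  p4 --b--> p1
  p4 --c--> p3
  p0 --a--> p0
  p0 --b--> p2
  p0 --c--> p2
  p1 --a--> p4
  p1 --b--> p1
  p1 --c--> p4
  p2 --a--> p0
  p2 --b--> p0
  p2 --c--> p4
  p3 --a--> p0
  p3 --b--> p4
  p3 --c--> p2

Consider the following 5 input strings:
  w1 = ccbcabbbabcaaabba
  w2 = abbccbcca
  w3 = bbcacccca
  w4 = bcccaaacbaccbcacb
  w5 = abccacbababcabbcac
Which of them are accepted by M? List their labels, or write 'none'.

w1:
  start at p4
  read 'c': p4 → p3
  read 'c': p3 → p2
  read 'b': p2 → p0
  read 'c': p0 → p2
  read 'a': p2 → p0
  read 'b': p0 → p2
  read 'b': p2 → p0
  read 'b': p0 → p2
  read 'a': p2 → p0
  read 'b': p0 → p2
  read 'c': p2 → p4
  read 'a': p4 → p3
  read 'a': p3 → p0
  read 'a': p0 → p0
  read 'b': p0 → p2
  read 'b': p2 → p0
  read 'a': p0 → p0
  end p0, accepted
w2:
  start at p4
  read 'a': p4 → p3
  read 'b': p3 → p4
  read 'b': p4 → p1
  read 'c': p1 → p4
  read 'c': p4 → p3
  read 'b': p3 → p4
  read 'c': p4 → p3
  read 'c': p3 → p2
  read 'a': p2 → p0
  end p0, accepted
w3:
  start at p4
  read 'b': p4 → p1
  read 'b': p1 → p1
  read 'c': p1 → p4
  read 'a': p4 → p3
  read 'c': p3 → p2
  read 'c': p2 → p4
  read 'c': p4 → p3
  read 'c': p3 → p2
  read 'a': p2 → p0
  end p0, accepted
w4:
  start at p4
  read 'b': p4 → p1
  read 'c': p1 → p4
  read 'c': p4 → p3
  read 'c': p3 → p2
  read 'a': p2 → p0
  read 'a': p0 → p0
  read 'a': p0 → p0
  read 'c': p0 → p2
  read 'b': p2 → p0
  read 'a': p0 → p0
  read 'c': p0 → p2
  read 'c': p2 → p4
  read 'b': p4 → p1
  read 'c': p1 → p4
  read 'a': p4 → p3
  read 'c': p3 → p2
  read 'b': p2 → p0
  end p0, accepted
w5:
  start at p4
  read 'a': p4 → p3
  read 'b': p3 → p4
  read 'c': p4 → p3
  read 'c': p3 → p2
  read 'a': p2 → p0
  read 'c': p0 → p2
  read 'b': p2 → p0
  read 'a': p0 → p0
  read 'b': p0 → p2
  read 'a': p2 → p0
  read 'b': p0 → p2
  read 'c': p2 → p4
  read 'a': p4 → p3
  read 'b': p3 → p4
  read 'b': p4 → p1
  read 'c': p1 → p4
  read 'a': p4 → p3
  read 'c': p3 → p2
  end p2, accepted

w1, w2, w3, w4, w5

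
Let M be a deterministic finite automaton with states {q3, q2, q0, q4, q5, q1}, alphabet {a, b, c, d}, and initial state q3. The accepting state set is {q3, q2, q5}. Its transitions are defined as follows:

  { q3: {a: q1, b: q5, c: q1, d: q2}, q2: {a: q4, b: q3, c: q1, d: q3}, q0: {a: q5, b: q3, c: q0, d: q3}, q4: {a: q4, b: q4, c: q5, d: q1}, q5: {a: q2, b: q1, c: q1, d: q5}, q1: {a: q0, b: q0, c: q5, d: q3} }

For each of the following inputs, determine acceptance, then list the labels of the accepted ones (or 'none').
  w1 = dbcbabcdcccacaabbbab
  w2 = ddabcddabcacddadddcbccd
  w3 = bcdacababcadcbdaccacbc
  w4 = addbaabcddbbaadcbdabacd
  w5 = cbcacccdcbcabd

w1, w2, w4, w5

w1: q3 → q2 → q3 → q1 → q0 → q5 → q1 → q5 → q5 → q1 → q5 → q1 → q0 → q0 → q5 → q2 → q3 → q5 → q1 → q0 → q3  → end q3, accepted
w2: q3 → q2 → q3 → q1 → q0 → q0 → q3 → q2 → q4 → q4 → q5 → q2 → q1 → q3 → q2 → q4 → q1 → q3 → q2 → q1 → q0 → q0 → q0 → q3  → end q3, accepted
w3: q3 → q5 → q1 → q3 → q1 → q5 → q2 → q3 → q1 → q0 → q0 → q5 → q5 → q1 → q0 → q3 → q1 → q5 → q1 → q0 → q0 → q3 → q1  → end q1, rejected
w4: q3 → q1 → q3 → q2 → q3 → q1 → q0 → q3 → q1 → q3 → q2 → q3 → q5 → q2 → q4 → q1 → q5 → q1 → q3 → q1 → q0 → q5 → q1 → q3  → end q3, accepted
w5: q3 → q1 → q0 → q0 → q5 → q1 → q5 → q1 → q3 → q1 → q0 → q0 → q5 → q1 → q3  → end q3, accepted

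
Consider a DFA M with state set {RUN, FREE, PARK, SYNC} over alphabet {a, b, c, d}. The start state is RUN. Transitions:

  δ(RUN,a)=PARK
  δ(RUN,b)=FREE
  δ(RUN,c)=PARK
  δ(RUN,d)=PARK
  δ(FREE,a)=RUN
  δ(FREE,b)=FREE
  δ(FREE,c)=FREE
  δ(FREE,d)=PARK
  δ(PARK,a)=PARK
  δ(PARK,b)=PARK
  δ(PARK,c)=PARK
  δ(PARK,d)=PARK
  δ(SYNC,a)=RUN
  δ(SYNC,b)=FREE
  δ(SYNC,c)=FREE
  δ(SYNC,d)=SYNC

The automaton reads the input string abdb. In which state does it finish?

PARK

Trace: RUN -a-> PARK -b-> PARK -d-> PARK -b-> PARK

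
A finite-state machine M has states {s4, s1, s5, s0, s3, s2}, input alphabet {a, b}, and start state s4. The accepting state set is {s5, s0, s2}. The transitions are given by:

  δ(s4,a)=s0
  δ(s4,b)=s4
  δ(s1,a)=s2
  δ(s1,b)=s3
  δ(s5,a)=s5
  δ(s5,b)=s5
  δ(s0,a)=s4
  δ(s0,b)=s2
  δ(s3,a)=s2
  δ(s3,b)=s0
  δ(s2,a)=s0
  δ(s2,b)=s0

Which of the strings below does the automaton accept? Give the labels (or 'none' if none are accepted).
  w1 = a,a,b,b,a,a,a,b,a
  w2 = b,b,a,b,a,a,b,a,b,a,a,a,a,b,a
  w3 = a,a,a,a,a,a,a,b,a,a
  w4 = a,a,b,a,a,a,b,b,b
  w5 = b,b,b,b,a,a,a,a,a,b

w1:
  start at s4
  read 'a': s4 → s0
  read 'a': s0 → s4
  read 'b': s4 → s4
  read 'b': s4 → s4
  read 'a': s4 → s0
  read 'a': s0 → s4
  read 'a': s4 → s0
  read 'b': s0 → s2
  read 'a': s2 → s0
  end s0, accepted
w2:
  start at s4
  read 'b': s4 → s4
  read 'b': s4 → s4
  read 'a': s4 → s0
  read 'b': s0 → s2
  read 'a': s2 → s0
  read 'a': s0 → s4
  read 'b': s4 → s4
  read 'a': s4 → s0
  read 'b': s0 → s2
  read 'a': s2 → s0
  read 'a': s0 → s4
  read 'a': s4 → s0
  read 'a': s0 → s4
  read 'b': s4 → s4
  read 'a': s4 → s0
  end s0, accepted
w3:
  start at s4
  read 'a': s4 → s0
  read 'a': s0 → s4
  read 'a': s4 → s0
  read 'a': s0 → s4
  read 'a': s4 → s0
  read 'a': s0 → s4
  read 'a': s4 → s0
  read 'b': s0 → s2
  read 'a': s2 → s0
  read 'a': s0 → s4
  end s4, rejected
w4:
  start at s4
  read 'a': s4 → s0
  read 'a': s0 → s4
  read 'b': s4 → s4
  read 'a': s4 → s0
  read 'a': s0 → s4
  read 'a': s4 → s0
  read 'b': s0 → s2
  read 'b': s2 → s0
  read 'b': s0 → s2
  end s2, accepted
w5:
  start at s4
  read 'b': s4 → s4
  read 'b': s4 → s4
  read 'b': s4 → s4
  read 'b': s4 → s4
  read 'a': s4 → s0
  read 'a': s0 → s4
  read 'a': s4 → s0
  read 'a': s0 → s4
  read 'a': s4 → s0
  read 'b': s0 → s2
  end s2, accepted

w1, w2, w4, w5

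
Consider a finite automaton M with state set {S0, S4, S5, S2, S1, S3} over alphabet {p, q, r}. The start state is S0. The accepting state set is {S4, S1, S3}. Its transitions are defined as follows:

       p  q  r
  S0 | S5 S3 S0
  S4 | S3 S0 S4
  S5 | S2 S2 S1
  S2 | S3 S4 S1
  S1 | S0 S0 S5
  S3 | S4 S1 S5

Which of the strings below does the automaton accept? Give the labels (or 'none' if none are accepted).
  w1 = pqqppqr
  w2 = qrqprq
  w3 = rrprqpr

w3

w1:
  start at S0
  read 'p': S0 → S5
  read 'q': S5 → S2
  read 'q': S2 → S4
  read 'p': S4 → S3
  read 'p': S3 → S4
  read 'q': S4 → S0
  read 'r': S0 → S0
  end S0, rejected
w2:
  start at S0
  read 'q': S0 → S3
  read 'r': S3 → S5
  read 'q': S5 → S2
  read 'p': S2 → S3
  read 'r': S3 → S5
  read 'q': S5 → S2
  end S2, rejected
w3:
  start at S0
  read 'r': S0 → S0
  read 'r': S0 → S0
  read 'p': S0 → S5
  read 'r': S5 → S1
  read 'q': S1 → S0
  read 'p': S0 → S5
  read 'r': S5 → S1
  end S1, accepted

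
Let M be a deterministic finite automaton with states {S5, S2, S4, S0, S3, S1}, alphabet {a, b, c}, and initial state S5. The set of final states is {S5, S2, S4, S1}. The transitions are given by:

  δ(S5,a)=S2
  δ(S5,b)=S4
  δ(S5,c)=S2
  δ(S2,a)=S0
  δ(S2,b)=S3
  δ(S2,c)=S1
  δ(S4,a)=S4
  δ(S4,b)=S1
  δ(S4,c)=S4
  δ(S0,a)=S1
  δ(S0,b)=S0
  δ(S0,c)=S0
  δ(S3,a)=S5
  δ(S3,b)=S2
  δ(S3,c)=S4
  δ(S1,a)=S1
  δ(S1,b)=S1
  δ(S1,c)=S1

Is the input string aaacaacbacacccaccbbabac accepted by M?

Yes

S5 → S2 → S0 → S1 → S1 → S1 → S1 → S1 → S1 → S1 → S1 → S1 → S1 → S1 → S1 → S1 → S1 → S1 → S1 → S1 → S1 → S1 → S1 → S1
End state S1 is accepting.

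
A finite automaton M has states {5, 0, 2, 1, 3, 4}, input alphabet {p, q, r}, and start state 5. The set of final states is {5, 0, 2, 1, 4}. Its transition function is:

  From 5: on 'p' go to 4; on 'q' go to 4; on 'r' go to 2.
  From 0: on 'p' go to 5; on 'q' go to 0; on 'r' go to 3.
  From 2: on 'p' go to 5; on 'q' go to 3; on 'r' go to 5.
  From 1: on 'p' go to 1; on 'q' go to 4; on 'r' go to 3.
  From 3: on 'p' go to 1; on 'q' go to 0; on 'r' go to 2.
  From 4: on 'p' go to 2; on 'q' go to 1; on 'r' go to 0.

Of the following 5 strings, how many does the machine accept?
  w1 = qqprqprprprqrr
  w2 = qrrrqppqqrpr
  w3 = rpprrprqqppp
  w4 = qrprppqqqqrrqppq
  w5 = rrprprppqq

w1: Trace: 5 -q-> 4 -q-> 1 -p-> 1 -r-> 3 -q-> 0 -p-> 5 -r-> 2 -p-> 5 -r-> 2 -p-> 5 -r-> 2 -q-> 3 -r-> 2 -r-> 5  → end 5, accepted
w2: Trace: 5 -q-> 4 -r-> 0 -r-> 3 -r-> 2 -q-> 3 -p-> 1 -p-> 1 -q-> 4 -q-> 1 -r-> 3 -p-> 1 -r-> 3  → end 3, rejected
w3: Trace: 5 -r-> 2 -p-> 5 -p-> 4 -r-> 0 -r-> 3 -p-> 1 -r-> 3 -q-> 0 -q-> 0 -p-> 5 -p-> 4 -p-> 2  → end 2, accepted
w4: Trace: 5 -q-> 4 -r-> 0 -p-> 5 -r-> 2 -p-> 5 -p-> 4 -q-> 1 -q-> 4 -q-> 1 -q-> 4 -r-> 0 -r-> 3 -q-> 0 -p-> 5 -p-> 4 -q-> 1  → end 1, accepted
w5: Trace: 5 -r-> 2 -r-> 5 -p-> 4 -r-> 0 -p-> 5 -r-> 2 -p-> 5 -p-> 4 -q-> 1 -q-> 4  → end 4, accepted

4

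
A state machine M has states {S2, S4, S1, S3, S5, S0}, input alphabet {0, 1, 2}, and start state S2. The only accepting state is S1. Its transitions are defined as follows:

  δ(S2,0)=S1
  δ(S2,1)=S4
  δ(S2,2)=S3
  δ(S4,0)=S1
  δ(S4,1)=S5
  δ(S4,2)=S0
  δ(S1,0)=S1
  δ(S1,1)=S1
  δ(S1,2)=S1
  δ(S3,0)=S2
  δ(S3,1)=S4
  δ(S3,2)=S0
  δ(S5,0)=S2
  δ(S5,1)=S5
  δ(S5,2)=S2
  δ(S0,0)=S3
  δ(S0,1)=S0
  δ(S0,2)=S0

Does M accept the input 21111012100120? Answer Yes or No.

S2 → S3 → S4 → S5 → S5 → S5 → S2 → S4 → S0 → S0 → S3 → S2 → S4 → S0 → S3
End state S3 is not accepting.

No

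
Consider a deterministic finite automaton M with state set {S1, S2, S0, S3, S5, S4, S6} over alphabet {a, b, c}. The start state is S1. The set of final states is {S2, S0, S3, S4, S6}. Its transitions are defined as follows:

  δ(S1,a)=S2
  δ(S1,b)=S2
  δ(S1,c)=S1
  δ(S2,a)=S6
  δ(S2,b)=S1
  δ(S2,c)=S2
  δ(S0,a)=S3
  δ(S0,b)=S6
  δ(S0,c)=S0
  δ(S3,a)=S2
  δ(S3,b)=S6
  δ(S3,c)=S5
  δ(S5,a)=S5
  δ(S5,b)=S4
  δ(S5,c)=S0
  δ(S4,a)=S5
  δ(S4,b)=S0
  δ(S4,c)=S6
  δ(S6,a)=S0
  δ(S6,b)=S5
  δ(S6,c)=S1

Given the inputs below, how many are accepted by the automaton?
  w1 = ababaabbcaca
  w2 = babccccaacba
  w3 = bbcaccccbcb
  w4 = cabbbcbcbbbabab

w1: S1 → S2 → S1 → S2 → S1 → S2 → S6 → S5 → S4 → S6 → S0 → S0 → S3  → end S3, accepted
w2: S1 → S2 → S6 → S5 → S0 → S0 → S0 → S0 → S3 → S2 → S2 → S1 → S2  → end S2, accepted
w3: S1 → S2 → S1 → S1 → S2 → S2 → S2 → S2 → S2 → S1 → S1 → S2  → end S2, accepted
w4: S1 → S1 → S2 → S1 → S2 → S1 → S1 → S2 → S2 → S1 → S2 → S1 → S2 → S1 → S2 → S1  → end S1, rejected

3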